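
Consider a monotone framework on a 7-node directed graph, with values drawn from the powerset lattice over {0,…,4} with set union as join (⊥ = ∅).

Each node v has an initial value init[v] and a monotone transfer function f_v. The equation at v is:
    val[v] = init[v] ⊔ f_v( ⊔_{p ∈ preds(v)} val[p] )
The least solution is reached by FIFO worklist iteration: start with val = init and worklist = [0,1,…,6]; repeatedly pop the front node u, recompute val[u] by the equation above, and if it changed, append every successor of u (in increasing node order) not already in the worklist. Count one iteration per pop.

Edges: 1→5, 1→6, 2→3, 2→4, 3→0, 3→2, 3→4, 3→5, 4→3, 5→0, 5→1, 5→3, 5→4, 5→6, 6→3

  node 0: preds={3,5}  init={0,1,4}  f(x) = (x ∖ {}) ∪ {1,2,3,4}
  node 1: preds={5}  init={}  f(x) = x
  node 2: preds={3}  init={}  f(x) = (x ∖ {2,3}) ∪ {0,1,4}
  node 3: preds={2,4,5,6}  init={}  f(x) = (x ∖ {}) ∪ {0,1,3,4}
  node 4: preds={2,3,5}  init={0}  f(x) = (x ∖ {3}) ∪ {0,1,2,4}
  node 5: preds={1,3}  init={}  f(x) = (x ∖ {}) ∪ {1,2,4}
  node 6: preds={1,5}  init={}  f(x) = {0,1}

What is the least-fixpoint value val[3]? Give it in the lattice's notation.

Trace (16 dequeues):
  [1] u=0 | in {} | out {0,1,2,3,4} | prev {0,1,4} | push {}
  [2] u=1 | in {} | out {} | ==
  [3] u=2 | in {} | out {0,1,4} | prev {} | push {}
  [4] u=3 | in {0,1,4} | out {0,1,3,4} | prev {} | push {0,2}
  [5] u=4 | in {0,1,3,4} | out {0,1,2,4} | prev {0} | push {3}
  [6] u=5 | in {0,1,3,4} | out {0,1,2,3,4} | prev {} | push {1,4}
  [7] u=6 | in {0,1,2,3,4} | out {0,1} | prev {} | push {}
  [8] u=0 | in {0,1,2,3,4} | out {0,1,2,3,4} | ==
  [9] u=2 | in {0,1,3,4} | out {0,1,4} | ==
  [10] u=3 | in {0,1,2,3,4} | out {0,1,2,3,4} | prev {0,1,3,4} | push {0,2,5}
  [11] u=1 | in {0,1,2,3,4} | out {0,1,2,3,4} | prev {} | push {6}
  [12] u=4 | in {0,1,2,3,4} | out {0,1,2,4} | ==
  [13] u=0 | in {0,1,2,3,4} | out {0,1,2,3,4} | ==
  [14] u=2 | in {0,1,2,3,4} | out {0,1,4} | ==
  [15] u=5 | in {0,1,2,3,4} | out {0,1,2,3,4} | ==
  [16] u=6 | in {0,1,2,3,4} | out {0,1} | ==

Converged values:
  [0] {0,1,2,3,4}
  [1] {0,1,2,3,4}
  [2] {0,1,4}
  [3] {0,1,2,3,4}
  [4] {0,1,2,4}
  [5] {0,1,2,3,4}
  [6] {0,1}

{0,1,2,3,4}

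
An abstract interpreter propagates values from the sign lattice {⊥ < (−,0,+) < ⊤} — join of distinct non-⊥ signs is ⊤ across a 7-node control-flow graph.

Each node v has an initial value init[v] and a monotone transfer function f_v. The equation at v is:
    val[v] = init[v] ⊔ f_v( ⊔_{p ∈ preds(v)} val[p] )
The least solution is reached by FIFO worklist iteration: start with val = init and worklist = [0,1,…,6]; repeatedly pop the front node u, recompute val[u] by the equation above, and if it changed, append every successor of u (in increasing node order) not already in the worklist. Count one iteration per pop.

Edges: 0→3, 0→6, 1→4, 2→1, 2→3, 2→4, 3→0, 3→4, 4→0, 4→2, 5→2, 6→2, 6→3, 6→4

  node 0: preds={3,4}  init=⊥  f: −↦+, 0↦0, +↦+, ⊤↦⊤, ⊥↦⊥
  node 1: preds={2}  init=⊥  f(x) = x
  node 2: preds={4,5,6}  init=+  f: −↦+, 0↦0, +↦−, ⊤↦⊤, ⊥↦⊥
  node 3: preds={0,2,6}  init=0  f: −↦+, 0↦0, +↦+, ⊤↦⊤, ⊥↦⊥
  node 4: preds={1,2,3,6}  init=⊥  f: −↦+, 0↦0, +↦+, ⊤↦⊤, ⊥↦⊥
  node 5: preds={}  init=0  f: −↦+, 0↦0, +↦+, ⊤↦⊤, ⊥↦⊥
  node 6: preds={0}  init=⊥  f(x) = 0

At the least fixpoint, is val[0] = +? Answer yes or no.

Iteration log — 13 steps:
  step 1. node 0  ⊔preds=0  new=0  old=⊥  +wl: 
  step 2. node 1  ⊔preds=+  new=+  old=⊥  +wl: 
  step 3. node 2  ⊔preds=0  new=⊤  old=+  +wl: 1
  step 4. node 3  ⊔preds=⊤  new=⊤  old=0  +wl: 0
  step 5. node 4  ⊔preds=⊤  new=⊤  old=⊥  +wl: 2
  step 6. node 5  ⊔preds=⊥  new=0  stable
  step 7. node 6  ⊔preds=0  new=0  old=⊥  +wl: 3,4
  step 8. node 1  ⊔preds=⊤  new=⊤  old=+  +wl: 
  step 9. node 0  ⊔preds=⊤  new=⊤  old=0  +wl: 6
  step 10. node 2  ⊔preds=⊤  new=⊤  stable
  step 11. node 3  ⊔preds=⊤  new=⊤  stable
  step 12. node 4  ⊔preds=⊤  new=⊤  stable
  step 13. node 6  ⊔preds=⊤  new=0  stable

Least fixpoint reached:
  node 0: ⊤
  node 1: ⊤
  node 2: ⊤
  node 3: ⊤
  node 4: ⊤
  node 5: 0
  node 6: 0

no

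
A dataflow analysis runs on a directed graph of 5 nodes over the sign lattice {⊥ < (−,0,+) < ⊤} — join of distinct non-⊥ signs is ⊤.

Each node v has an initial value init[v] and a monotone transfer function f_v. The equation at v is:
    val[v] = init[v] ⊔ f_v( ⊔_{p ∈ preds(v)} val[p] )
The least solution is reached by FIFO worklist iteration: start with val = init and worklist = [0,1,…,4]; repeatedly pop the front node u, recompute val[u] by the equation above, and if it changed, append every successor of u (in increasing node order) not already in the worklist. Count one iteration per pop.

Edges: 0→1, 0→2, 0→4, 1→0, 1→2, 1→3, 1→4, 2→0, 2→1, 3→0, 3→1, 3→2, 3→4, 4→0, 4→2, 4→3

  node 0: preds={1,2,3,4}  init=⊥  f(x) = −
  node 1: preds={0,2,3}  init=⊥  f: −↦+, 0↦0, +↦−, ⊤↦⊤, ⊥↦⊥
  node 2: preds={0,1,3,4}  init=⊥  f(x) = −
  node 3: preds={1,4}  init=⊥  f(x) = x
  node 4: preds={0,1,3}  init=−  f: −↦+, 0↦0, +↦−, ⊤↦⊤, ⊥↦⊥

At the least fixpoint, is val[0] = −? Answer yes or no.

yes

Trace (11 dequeues):
  [1] u=0 | in − | out − | prev ⊥ | push {}
  [2] u=1 | in − | out + | prev ⊥ | push {0}
  [3] u=2 | in ⊤ | out − | prev ⊥ | push {1}
  [4] u=3 | in ⊤ | out ⊤ | prev ⊥ | push {2}
  [5] u=4 | in ⊤ | out ⊤ | prev − | push {3}
  [6] u=0 | in ⊤ | out − | ==
  [7] u=1 | in ⊤ | out ⊤ | prev + | push {0,4}
  [8] u=2 | in ⊤ | out − | ==
  [9] u=3 | in ⊤ | out ⊤ | ==
  [10] u=0 | in ⊤ | out − | ==
  [11] u=4 | in ⊤ | out ⊤ | ==

Converged values:
  [0] −
  [1] ⊤
  [2] −
  [3] ⊤
  [4] ⊤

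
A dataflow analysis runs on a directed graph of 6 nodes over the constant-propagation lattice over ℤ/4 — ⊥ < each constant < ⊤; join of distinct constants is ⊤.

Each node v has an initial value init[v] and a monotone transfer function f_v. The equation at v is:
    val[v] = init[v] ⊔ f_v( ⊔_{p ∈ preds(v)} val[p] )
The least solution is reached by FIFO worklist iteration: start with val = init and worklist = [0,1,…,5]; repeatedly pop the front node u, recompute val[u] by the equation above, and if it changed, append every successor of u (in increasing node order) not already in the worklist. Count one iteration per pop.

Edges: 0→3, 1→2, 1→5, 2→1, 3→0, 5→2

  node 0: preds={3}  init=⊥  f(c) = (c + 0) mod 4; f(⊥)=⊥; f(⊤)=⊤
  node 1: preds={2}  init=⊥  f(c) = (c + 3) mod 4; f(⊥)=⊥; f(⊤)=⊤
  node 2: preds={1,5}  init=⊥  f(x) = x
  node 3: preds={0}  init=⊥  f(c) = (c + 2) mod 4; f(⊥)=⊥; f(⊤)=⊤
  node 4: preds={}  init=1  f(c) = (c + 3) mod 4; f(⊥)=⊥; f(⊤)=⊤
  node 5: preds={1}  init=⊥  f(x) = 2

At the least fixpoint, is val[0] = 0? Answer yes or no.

no

Trace (13 dequeues):
  [1] u=0 | in ⊥ | out ⊥ | ==
  [2] u=1 | in ⊥ | out ⊥ | ==
  [3] u=2 | in ⊥ | out ⊥ | ==
  [4] u=3 | in ⊥ | out ⊥ | ==
  [5] u=4 | in ⊥ | out 1 | ==
  [6] u=5 | in ⊥ | out 2 | prev ⊥ | push {2}
  [7] u=2 | in 2 | out 2 | prev ⊥ | push {1}
  [8] u=1 | in 2 | out 1 | prev ⊥ | push {2,5}
  [9] u=2 | in ⊤ | out ⊤ | prev 2 | push {1}
  [10] u=5 | in 1 | out 2 | ==
  [11] u=1 | in ⊤ | out ⊤ | prev 1 | push {2,5}
  [12] u=2 | in ⊤ | out ⊤ | ==
  [13] u=5 | in ⊤ | out 2 | ==

Converged values:
  [0] ⊥
  [1] ⊤
  [2] ⊤
  [3] ⊥
  [4] 1
  [5] 2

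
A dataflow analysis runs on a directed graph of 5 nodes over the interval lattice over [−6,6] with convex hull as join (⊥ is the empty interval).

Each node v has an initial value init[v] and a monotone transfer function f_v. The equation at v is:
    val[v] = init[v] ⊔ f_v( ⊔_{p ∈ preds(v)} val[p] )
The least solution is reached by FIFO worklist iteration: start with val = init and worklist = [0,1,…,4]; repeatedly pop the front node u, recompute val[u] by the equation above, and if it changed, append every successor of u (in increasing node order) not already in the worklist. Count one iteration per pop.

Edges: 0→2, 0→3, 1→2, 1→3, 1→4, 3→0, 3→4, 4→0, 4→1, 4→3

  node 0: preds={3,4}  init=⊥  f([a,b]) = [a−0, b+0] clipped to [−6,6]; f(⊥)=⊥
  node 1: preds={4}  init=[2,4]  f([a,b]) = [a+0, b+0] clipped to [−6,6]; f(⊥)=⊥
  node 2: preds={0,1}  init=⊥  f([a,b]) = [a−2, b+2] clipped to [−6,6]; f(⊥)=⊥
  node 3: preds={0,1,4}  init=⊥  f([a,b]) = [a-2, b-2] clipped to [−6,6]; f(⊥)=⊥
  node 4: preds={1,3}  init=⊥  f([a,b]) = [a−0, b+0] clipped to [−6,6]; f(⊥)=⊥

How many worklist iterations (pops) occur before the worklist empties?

25

Trace (25 dequeues):
  [1] u=0 | in ⊥ | out ⊥ | ==
  [2] u=1 | in ⊥ | out [2,4] | ==
  [3] u=2 | in [2,4] | out [0,6] | prev ⊥ | push {}
  [4] u=3 | in [2,4] | out [0,2] | prev ⊥ | push {0}
  [5] u=4 | in [0,4] | out [0,4] | prev ⊥ | push {1,3}
  [6] u=0 | in [0,4] | out [0,4] | prev ⊥ | push {2}
  [7] u=1 | in [0,4] | out [0,4] | prev [2,4] | push {4}
  [8] u=3 | in [0,4] | out [-2,2] | prev [0,2] | push {0}
  [9] u=2 | in [0,4] | out [-2,6] | prev [0,6] | push {}
  [10] u=4 | in [-2,4] | out [-2,4] | prev [0,4] | push {1,3}
  [11] u=0 | in [-2,4] | out [-2,4] | prev [0,4] | push {2}
  [12] u=1 | in [-2,4] | out [-2,4] | prev [0,4] | push {4}
  [13] u=3 | in [-2,4] | out [-4,2] | prev [-2,2] | push {0}
  [14] u=2 | in [-2,4] | out [-4,6] | prev [-2,6] | push {}
  [15] u=4 | in [-4,4] | out [-4,4] | prev [-2,4] | push {1,3}
  [16] u=0 | in [-4,4] | out [-4,4] | prev [-2,4] | push {2}
  [17] u=1 | in [-4,4] | out [-4,4] | prev [-2,4] | push {4}
  [18] u=3 | in [-4,4] | out [-6,2] | prev [-4,2] | push {0}
  [19] u=2 | in [-4,4] | out [-6,6] | prev [-4,6] | push {}
  [20] u=4 | in [-6,4] | out [-6,4] | prev [-4,4] | push {1,3}
  [21] u=0 | in [-6,4] | out [-6,4] | prev [-4,4] | push {2}
  [22] u=1 | in [-6,4] | out [-6,4] | prev [-4,4] | push {4}
  [23] u=3 | in [-6,4] | out [-6,2] | ==
  [24] u=2 | in [-6,4] | out [-6,6] | ==
  [25] u=4 | in [-6,4] | out [-6,4] | ==

Converged values:
  [0] [-6,4]
  [1] [-6,4]
  [2] [-6,6]
  [3] [-6,2]
  [4] [-6,4]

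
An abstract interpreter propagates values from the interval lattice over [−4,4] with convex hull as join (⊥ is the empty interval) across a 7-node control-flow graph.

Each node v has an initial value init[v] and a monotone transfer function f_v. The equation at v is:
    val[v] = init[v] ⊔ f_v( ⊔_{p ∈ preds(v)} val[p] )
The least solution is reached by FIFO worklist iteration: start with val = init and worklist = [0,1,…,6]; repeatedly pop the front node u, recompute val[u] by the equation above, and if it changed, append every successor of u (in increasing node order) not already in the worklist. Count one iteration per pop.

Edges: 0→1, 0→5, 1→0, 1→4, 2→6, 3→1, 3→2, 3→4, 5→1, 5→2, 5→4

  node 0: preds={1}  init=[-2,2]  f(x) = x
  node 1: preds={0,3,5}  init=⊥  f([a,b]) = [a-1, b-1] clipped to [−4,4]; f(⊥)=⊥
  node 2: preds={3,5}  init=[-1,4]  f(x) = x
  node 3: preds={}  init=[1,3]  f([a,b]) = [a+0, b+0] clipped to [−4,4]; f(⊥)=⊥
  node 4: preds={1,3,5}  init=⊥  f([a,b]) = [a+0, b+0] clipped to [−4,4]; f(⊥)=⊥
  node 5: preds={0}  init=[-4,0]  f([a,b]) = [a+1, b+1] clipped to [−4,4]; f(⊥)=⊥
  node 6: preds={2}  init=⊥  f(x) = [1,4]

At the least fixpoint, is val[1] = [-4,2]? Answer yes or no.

Worklist (12 pops):
  #1 pop 0: in=⊥ → [-2,2] (no change)
  #2 pop 1: in=[-4,3] → [-4,2] (was ⊥); enqueue [0]
  #3 pop 2: in=[-4,3] → [-4,4] (was [-1,4]); enqueue []
  #4 pop 3: in=⊥ → [1,3] (no change)
  #5 pop 4: in=[-4,3] → [-4,3] (was ⊥); enqueue []
  #6 pop 5: in=[-2,2] → [-4,3] (was [-4,0]); enqueue [1,2,4]
  #7 pop 6: in=[-4,4] → [1,4] (was ⊥); enqueue []
  #8 pop 0: in=[-4,2] → [-4,2] (was [-2,2]); enqueue [5]
  #9 pop 1: in=[-4,3] → [-4,2] (no change)
  #10 pop 2: in=[-4,3] → [-4,4] (no change)
  #11 pop 4: in=[-4,3] → [-4,3] (no change)
  #12 pop 5: in=[-4,2] → [-4,3] (no change)

Fixpoint:
  val[0] = [-4,2]
  val[1] = [-4,2]
  val[2] = [-4,4]
  val[3] = [1,3]
  val[4] = [-4,3]
  val[5] = [-4,3]
  val[6] = [1,4]

yes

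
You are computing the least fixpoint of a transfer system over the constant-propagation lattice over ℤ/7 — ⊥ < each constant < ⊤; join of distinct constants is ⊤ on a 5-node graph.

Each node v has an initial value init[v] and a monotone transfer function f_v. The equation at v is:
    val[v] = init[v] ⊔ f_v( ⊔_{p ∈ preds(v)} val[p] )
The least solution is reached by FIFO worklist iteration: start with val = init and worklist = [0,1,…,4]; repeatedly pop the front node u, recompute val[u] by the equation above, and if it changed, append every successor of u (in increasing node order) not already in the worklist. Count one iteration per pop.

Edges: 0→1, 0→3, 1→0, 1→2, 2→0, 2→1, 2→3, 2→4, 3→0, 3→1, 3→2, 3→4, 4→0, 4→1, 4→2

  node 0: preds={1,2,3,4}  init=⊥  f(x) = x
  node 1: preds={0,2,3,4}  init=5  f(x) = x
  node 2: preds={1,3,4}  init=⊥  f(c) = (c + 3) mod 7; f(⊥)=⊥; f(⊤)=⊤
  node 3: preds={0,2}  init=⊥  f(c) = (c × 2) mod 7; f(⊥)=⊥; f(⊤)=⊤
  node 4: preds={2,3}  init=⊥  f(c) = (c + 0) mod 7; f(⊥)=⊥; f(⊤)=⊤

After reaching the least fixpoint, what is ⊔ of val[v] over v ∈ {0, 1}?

Trace (12 dequeues):
  [1] u=0 | in 5 | out 5 | prev ⊥ | push {}
  [2] u=1 | in 5 | out 5 | ==
  [3] u=2 | in 5 | out 1 | prev ⊥ | push {0,1}
  [4] u=3 | in ⊤ | out ⊤ | prev ⊥ | push {2}
  [5] u=4 | in ⊤ | out ⊤ | prev ⊥ | push {}
  [6] u=0 | in ⊤ | out ⊤ | prev 5 | push {3}
  [7] u=1 | in ⊤ | out ⊤ | prev 5 | push {0}
  [8] u=2 | in ⊤ | out ⊤ | prev 1 | push {1,4}
  [9] u=3 | in ⊤ | out ⊤ | ==
  [10] u=0 | in ⊤ | out ⊤ | ==
  [11] u=1 | in ⊤ | out ⊤ | ==
  [12] u=4 | in ⊤ | out ⊤ | ==

Converged values:
  [0] ⊤
  [1] ⊤
  [2] ⊤
  [3] ⊤
  [4] ⊤

⊤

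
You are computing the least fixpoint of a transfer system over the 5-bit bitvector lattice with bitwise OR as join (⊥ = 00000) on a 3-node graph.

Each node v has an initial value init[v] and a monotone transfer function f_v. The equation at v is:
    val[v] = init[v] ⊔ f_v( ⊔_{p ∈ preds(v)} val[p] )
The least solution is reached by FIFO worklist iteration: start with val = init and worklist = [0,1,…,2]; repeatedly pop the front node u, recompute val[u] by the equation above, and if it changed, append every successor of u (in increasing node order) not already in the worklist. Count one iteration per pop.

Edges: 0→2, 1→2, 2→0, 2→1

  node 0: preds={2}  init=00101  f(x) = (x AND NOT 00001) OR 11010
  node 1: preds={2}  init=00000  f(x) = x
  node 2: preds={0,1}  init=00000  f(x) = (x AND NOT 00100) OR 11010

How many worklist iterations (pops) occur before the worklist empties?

6

Trace (6 dequeues):
  [1] u=0 | in 00000 | out 11111 | prev 00101 | push {}
  [2] u=1 | in 00000 | out 00000 | ==
  [3] u=2 | in 11111 | out 11011 | prev 00000 | push {0,1}
  [4] u=0 | in 11011 | out 11111 | ==
  [5] u=1 | in 11011 | out 11011 | prev 00000 | push {2}
  [6] u=2 | in 11111 | out 11011 | ==

Converged values:
  [0] 11111
  [1] 11011
  [2] 11011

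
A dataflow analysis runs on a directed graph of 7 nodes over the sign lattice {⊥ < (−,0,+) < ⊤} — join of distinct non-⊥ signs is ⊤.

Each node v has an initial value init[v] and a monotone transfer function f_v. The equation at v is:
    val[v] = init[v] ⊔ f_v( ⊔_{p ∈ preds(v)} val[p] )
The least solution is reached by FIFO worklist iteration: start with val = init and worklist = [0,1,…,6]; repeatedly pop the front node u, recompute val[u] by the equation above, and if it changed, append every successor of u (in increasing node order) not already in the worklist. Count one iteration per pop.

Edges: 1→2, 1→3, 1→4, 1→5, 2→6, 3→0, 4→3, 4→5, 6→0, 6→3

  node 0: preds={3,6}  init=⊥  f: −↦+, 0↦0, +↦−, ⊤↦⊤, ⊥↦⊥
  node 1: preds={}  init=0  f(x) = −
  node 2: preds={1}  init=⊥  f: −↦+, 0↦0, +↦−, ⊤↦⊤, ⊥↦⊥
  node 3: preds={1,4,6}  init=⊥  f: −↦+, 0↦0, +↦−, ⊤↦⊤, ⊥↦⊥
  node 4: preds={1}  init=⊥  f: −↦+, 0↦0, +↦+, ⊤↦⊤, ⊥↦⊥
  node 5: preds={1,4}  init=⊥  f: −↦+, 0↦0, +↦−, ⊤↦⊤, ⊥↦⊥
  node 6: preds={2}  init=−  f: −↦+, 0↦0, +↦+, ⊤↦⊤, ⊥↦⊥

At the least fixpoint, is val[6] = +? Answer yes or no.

no

Worklist (9 pops):
  #1 pop 0: in=− → + (was ⊥); enqueue []
  #2 pop 1: in=⊥ → ⊤ (was 0); enqueue []
  #3 pop 2: in=⊤ → ⊤ (was ⊥); enqueue []
  #4 pop 3: in=⊤ → ⊤ (was ⊥); enqueue [0]
  #5 pop 4: in=⊤ → ⊤ (was ⊥); enqueue [3]
  #6 pop 5: in=⊤ → ⊤ (was ⊥); enqueue []
  #7 pop 6: in=⊤ → ⊤ (was −); enqueue []
  #8 pop 0: in=⊤ → ⊤ (was +); enqueue []
  #9 pop 3: in=⊤ → ⊤ (no change)

Fixpoint:
  val[0] = ⊤
  val[1] = ⊤
  val[2] = ⊤
  val[3] = ⊤
  val[4] = ⊤
  val[5] = ⊤
  val[6] = ⊤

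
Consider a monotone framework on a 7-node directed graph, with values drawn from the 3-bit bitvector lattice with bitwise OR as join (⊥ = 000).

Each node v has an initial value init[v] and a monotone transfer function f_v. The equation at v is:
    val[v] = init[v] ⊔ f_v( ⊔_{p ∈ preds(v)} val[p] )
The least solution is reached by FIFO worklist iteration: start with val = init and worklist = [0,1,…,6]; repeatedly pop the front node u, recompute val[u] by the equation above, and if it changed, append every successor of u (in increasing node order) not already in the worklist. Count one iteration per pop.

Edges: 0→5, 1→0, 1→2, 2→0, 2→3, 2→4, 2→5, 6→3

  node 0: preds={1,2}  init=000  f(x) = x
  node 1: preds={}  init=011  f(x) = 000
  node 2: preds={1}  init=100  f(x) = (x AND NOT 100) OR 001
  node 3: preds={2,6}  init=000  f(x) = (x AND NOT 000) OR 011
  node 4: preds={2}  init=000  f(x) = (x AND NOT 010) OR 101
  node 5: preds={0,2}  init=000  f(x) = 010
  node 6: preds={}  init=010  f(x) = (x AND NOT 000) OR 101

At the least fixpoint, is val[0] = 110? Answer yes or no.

no

Iteration log — 9 steps:
  step 1. node 0  ⊔preds=111  new=111  old=000  +wl: 
  step 2. node 1  ⊔preds=000  new=011  stable
  step 3. node 2  ⊔preds=011  new=111  old=100  +wl: 0
  step 4. node 3  ⊔preds=111  new=111  old=000  +wl: 
  step 5. node 4  ⊔preds=111  new=101  old=000  +wl: 
  step 6. node 5  ⊔preds=111  new=010  old=000  +wl: 
  step 7. node 6  ⊔preds=000  new=111  old=010  +wl: 3
  step 8. node 0  ⊔preds=111  new=111  stable
  step 9. node 3  ⊔preds=111  new=111  stable

Least fixpoint reached:
  node 0: 111
  node 1: 011
  node 2: 111
  node 3: 111
  node 4: 101
  node 5: 010
  node 6: 111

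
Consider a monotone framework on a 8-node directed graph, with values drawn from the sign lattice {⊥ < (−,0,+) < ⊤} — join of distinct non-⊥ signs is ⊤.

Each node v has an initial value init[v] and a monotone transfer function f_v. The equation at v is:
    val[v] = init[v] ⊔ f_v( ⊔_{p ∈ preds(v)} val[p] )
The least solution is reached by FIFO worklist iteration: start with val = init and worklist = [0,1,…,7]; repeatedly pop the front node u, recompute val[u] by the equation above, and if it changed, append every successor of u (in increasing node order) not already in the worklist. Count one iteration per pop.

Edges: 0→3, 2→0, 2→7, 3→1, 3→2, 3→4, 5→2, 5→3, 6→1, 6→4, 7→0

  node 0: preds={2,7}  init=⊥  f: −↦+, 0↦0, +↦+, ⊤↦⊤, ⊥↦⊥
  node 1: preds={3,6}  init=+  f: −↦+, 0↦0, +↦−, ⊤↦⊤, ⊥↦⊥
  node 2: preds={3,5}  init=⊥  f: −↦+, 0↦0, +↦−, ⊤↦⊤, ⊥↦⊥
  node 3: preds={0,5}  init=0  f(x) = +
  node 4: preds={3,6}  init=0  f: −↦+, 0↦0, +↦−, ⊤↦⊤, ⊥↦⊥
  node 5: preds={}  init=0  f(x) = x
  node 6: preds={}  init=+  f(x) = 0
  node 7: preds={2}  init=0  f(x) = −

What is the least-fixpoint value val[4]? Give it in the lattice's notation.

⊤

Worklist (15 pops):
  #1 pop 0: in=0 → 0 (was ⊥); enqueue []
  #2 pop 1: in=⊤ → ⊤ (was +); enqueue []
  #3 pop 2: in=0 → 0 (was ⊥); enqueue [0]
  #4 pop 3: in=0 → ⊤ (was 0); enqueue [1,2]
  #5 pop 4: in=⊤ → ⊤ (was 0); enqueue []
  #6 pop 5: in=⊥ → 0 (no change)
  #7 pop 6: in=⊥ → ⊤ (was +); enqueue [4]
  #8 pop 7: in=0 → ⊤ (was 0); enqueue []
  #9 pop 0: in=⊤ → ⊤ (was 0); enqueue [3]
  #10 pop 1: in=⊤ → ⊤ (no change)
  #11 pop 2: in=⊤ → ⊤ (was 0); enqueue [0,7]
  #12 pop 4: in=⊤ → ⊤ (no change)
  #13 pop 3: in=⊤ → ⊤ (no change)
  #14 pop 0: in=⊤ → ⊤ (no change)
  #15 pop 7: in=⊤ → ⊤ (no change)

Fixpoint:
  val[0] = ⊤
  val[1] = ⊤
  val[2] = ⊤
  val[3] = ⊤
  val[4] = ⊤
  val[5] = 0
  val[6] = ⊤
  val[7] = ⊤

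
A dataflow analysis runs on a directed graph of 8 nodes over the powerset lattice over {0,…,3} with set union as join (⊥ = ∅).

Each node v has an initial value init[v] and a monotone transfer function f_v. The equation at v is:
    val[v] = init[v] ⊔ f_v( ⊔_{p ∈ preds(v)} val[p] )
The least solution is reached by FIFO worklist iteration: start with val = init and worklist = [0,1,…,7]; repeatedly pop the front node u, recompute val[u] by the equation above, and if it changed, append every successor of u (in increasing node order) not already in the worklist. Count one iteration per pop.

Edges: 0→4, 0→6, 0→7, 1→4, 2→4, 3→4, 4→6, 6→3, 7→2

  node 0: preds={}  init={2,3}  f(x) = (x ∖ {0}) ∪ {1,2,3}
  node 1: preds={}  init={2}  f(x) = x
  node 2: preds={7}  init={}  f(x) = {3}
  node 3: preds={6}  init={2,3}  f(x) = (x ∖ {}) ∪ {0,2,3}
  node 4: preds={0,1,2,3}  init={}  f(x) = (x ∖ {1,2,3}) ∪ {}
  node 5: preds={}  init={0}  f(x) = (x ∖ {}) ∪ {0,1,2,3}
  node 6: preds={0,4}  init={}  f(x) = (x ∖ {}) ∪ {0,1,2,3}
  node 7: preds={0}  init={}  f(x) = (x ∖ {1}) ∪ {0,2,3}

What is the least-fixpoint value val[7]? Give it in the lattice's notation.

Iteration log — 11 steps:
  step 1. node 0  ⊔preds={}  new={1,2,3}  old={2,3}  +wl: 
  step 2. node 1  ⊔preds={}  new={2}  stable
  step 3. node 2  ⊔preds={}  new={3}  old={}  +wl: 
  step 4. node 3  ⊔preds={}  new={0,2,3}  old={2,3}  +wl: 
  step 5. node 4  ⊔preds={0,1,2,3}  new={0}  old={}  +wl: 
  step 6. node 5  ⊔preds={}  new={0,1,2,3}  old={0}  +wl: 
  step 7. node 6  ⊔preds={0,1,2,3}  new={0,1,2,3}  old={}  +wl: 3
  step 8. node 7  ⊔preds={1,2,3}  new={0,2,3}  old={}  +wl: 2
  step 9. node 3  ⊔preds={0,1,2,3}  new={0,1,2,3}  old={0,2,3}  +wl: 4
  step 10. node 2  ⊔preds={0,2,3}  new={3}  stable
  step 11. node 4  ⊔preds={0,1,2,3}  new={0}  stable

Least fixpoint reached:
  node 0: {1,2,3}
  node 1: {2}
  node 2: {3}
  node 3: {0,1,2,3}
  node 4: {0}
  node 5: {0,1,2,3}
  node 6: {0,1,2,3}
  node 7: {0,2,3}

{0,2,3}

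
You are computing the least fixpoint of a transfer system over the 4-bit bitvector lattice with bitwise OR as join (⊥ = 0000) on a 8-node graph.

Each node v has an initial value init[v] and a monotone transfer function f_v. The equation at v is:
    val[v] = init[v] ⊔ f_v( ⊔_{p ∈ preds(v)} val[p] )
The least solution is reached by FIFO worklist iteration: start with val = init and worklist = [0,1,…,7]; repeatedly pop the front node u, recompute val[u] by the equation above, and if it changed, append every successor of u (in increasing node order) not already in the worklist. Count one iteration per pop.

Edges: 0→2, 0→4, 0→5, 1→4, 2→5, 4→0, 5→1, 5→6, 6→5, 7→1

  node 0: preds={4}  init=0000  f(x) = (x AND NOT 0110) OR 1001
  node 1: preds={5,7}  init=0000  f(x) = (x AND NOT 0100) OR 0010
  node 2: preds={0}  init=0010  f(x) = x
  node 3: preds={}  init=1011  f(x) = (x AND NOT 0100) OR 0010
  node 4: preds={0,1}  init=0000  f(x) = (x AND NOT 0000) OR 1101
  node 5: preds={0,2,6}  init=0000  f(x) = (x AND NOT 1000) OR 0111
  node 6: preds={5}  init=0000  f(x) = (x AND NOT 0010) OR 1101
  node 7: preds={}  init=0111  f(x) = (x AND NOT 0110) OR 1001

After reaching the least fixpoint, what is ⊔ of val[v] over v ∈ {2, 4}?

1111

Trace (12 dequeues):
  [1] u=0 | in 0000 | out 1001 | prev 0000 | push {}
  [2] u=1 | in 0111 | out 0011 | prev 0000 | push {}
  [3] u=2 | in 1001 | out 1011 | prev 0010 | push {}
  [4] u=3 | in 0000 | out 1011 | ==
  [5] u=4 | in 1011 | out 1111 | prev 0000 | push {0}
  [6] u=5 | in 1011 | out 0111 | prev 0000 | push {1}
  [7] u=6 | in 0111 | out 1101 | prev 0000 | push {5}
  [8] u=7 | in 0000 | out 1111 | prev 0111 | push {}
  [9] u=0 | in 1111 | out 1001 | ==
  [10] u=1 | in 1111 | out 1011 | prev 0011 | push {4}
  [11] u=5 | in 1111 | out 0111 | ==
  [12] u=4 | in 1011 | out 1111 | ==

Converged values:
  [0] 1001
  [1] 1011
  [2] 1011
  [3] 1011
  [4] 1111
  [5] 0111
  [6] 1101
  [7] 1111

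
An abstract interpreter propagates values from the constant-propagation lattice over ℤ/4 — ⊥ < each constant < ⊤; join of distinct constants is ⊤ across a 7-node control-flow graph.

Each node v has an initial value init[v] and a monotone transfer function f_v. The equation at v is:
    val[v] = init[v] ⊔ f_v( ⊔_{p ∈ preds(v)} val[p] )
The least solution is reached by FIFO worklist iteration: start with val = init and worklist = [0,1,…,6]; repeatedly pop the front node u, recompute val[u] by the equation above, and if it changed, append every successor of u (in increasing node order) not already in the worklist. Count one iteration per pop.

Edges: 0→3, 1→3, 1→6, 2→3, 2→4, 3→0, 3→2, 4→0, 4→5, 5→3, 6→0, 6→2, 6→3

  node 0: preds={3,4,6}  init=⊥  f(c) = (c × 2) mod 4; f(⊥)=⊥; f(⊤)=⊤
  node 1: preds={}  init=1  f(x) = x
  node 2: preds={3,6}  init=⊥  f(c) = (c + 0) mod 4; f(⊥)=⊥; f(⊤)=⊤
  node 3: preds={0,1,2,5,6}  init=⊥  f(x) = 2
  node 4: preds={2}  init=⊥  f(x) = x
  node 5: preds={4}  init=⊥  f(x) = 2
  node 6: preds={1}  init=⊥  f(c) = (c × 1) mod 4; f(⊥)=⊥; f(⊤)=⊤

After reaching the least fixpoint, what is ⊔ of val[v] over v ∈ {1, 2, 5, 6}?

⊤

Trace (13 dequeues):
  [1] u=0 | in ⊥ | out ⊥ | ==
  [2] u=1 | in ⊥ | out 1 | ==
  [3] u=2 | in ⊥ | out ⊥ | ==
  [4] u=3 | in 1 | out 2 | prev ⊥ | push {0,2}
  [5] u=4 | in ⊥ | out ⊥ | ==
  [6] u=5 | in ⊥ | out 2 | prev ⊥ | push {3}
  [7] u=6 | in 1 | out 1 | prev ⊥ | push {}
  [8] u=0 | in ⊤ | out ⊤ | prev ⊥ | push {}
  [9] u=2 | in ⊤ | out ⊤ | prev ⊥ | push {4}
  [10] u=3 | in ⊤ | out 2 | ==
  [11] u=4 | in ⊤ | out ⊤ | prev ⊥ | push {0,5}
  [12] u=0 | in ⊤ | out ⊤ | ==
  [13] u=5 | in ⊤ | out 2 | ==

Converged values:
  [0] ⊤
  [1] 1
  [2] ⊤
  [3] 2
  [4] ⊤
  [5] 2
  [6] 1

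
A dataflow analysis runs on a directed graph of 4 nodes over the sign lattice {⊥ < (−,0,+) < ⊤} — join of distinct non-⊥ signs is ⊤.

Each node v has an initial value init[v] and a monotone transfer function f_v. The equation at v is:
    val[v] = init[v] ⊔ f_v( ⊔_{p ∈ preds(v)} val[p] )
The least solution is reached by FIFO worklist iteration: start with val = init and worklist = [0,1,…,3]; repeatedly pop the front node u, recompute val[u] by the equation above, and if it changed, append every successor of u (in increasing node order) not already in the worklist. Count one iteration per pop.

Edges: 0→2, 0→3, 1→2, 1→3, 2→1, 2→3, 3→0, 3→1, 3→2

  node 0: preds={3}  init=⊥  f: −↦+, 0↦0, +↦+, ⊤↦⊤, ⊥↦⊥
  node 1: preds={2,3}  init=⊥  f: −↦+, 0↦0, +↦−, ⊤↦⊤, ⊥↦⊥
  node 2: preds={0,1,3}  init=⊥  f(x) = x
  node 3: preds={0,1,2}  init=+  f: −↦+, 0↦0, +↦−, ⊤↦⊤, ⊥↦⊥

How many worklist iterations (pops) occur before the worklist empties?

8

Worklist (8 pops):
  #1 pop 0: in=+ → + (was ⊥); enqueue []
  #2 pop 1: in=+ → − (was ⊥); enqueue []
  #3 pop 2: in=⊤ → ⊤ (was ⊥); enqueue [1]
  #4 pop 3: in=⊤ → ⊤ (was +); enqueue [0,2]
  #5 pop 1: in=⊤ → ⊤ (was −); enqueue [3]
  #6 pop 0: in=⊤ → ⊤ (was +); enqueue []
  #7 pop 2: in=⊤ → ⊤ (no change)
  #8 pop 3: in=⊤ → ⊤ (no change)

Fixpoint:
  val[0] = ⊤
  val[1] = ⊤
  val[2] = ⊤
  val[3] = ⊤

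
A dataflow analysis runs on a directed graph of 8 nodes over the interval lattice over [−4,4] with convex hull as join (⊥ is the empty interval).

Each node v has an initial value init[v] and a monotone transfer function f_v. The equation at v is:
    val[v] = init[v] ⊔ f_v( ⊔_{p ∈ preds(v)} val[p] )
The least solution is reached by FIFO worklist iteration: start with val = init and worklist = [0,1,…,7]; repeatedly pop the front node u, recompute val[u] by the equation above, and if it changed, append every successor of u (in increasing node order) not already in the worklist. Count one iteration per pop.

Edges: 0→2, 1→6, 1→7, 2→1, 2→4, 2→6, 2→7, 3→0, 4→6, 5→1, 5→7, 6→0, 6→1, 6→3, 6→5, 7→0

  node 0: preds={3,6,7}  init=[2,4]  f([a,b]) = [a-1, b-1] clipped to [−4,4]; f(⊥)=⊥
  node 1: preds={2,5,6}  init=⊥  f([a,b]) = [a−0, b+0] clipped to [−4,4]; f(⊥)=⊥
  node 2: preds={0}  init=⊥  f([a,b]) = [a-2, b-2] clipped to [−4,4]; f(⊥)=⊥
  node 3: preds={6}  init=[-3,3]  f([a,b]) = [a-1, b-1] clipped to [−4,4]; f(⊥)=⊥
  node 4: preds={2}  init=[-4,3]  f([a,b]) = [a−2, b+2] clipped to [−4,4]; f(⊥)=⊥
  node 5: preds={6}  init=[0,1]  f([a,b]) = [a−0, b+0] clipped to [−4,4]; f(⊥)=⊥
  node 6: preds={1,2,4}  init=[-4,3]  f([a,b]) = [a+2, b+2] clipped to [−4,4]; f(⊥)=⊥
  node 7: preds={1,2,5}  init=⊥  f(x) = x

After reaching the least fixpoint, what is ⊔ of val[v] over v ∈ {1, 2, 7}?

[-4,4]

Worklist (16 pops):
  #1 pop 0: in=[-4,3] → [-4,4] (was [2,4]); enqueue []
  #2 pop 1: in=[-4,3] → [-4,3] (was ⊥); enqueue []
  #3 pop 2: in=[-4,4] → [-4,2] (was ⊥); enqueue [1]
  #4 pop 3: in=[-4,3] → [-4,3] (was [-3,3]); enqueue [0]
  #5 pop 4: in=[-4,2] → [-4,4] (was [-4,3]); enqueue []
  #6 pop 5: in=[-4,3] → [-4,3] (was [0,1]); enqueue []
  #7 pop 6: in=[-4,4] → [-4,4] (was [-4,3]); enqueue [3,5]
  #8 pop 7: in=[-4,3] → [-4,3] (was ⊥); enqueue []
  #9 pop 1: in=[-4,4] → [-4,4] (was [-4,3]); enqueue [6,7]
  #10 pop 0: in=[-4,4] → [-4,4] (no change)
  #11 pop 3: in=[-4,4] → [-4,3] (no change)
  #12 pop 5: in=[-4,4] → [-4,4] (was [-4,3]); enqueue [1]
  #13 pop 6: in=[-4,4] → [-4,4] (no change)
  #14 pop 7: in=[-4,4] → [-4,4] (was [-4,3]); enqueue [0]
  #15 pop 1: in=[-4,4] → [-4,4] (no change)
  #16 pop 0: in=[-4,4] → [-4,4] (no change)

Fixpoint:
  val[0] = [-4,4]
  val[1] = [-4,4]
  val[2] = [-4,2]
  val[3] = [-4,3]
  val[4] = [-4,4]
  val[5] = [-4,4]
  val[6] = [-4,4]
  val[7] = [-4,4]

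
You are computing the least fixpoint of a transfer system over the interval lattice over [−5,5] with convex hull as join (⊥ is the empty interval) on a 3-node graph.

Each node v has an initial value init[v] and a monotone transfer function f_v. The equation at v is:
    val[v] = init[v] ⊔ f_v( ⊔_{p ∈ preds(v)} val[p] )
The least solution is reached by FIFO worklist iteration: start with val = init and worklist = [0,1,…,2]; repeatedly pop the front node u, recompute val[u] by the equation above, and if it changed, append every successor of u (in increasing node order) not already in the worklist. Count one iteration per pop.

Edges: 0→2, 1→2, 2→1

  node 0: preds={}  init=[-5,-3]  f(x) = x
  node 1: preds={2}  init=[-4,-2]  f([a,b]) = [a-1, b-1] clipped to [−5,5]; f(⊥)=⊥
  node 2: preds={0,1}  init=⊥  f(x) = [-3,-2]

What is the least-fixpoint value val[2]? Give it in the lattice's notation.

[-3,-2]

Worklist (4 pops):
  #1 pop 0: in=⊥ → [-5,-3] (no change)
  #2 pop 1: in=⊥ → [-4,-2] (no change)
  #3 pop 2: in=[-5,-2] → [-3,-2] (was ⊥); enqueue [1]
  #4 pop 1: in=[-3,-2] → [-4,-2] (no change)

Fixpoint:
  val[0] = [-5,-3]
  val[1] = [-4,-2]
  val[2] = [-3,-2]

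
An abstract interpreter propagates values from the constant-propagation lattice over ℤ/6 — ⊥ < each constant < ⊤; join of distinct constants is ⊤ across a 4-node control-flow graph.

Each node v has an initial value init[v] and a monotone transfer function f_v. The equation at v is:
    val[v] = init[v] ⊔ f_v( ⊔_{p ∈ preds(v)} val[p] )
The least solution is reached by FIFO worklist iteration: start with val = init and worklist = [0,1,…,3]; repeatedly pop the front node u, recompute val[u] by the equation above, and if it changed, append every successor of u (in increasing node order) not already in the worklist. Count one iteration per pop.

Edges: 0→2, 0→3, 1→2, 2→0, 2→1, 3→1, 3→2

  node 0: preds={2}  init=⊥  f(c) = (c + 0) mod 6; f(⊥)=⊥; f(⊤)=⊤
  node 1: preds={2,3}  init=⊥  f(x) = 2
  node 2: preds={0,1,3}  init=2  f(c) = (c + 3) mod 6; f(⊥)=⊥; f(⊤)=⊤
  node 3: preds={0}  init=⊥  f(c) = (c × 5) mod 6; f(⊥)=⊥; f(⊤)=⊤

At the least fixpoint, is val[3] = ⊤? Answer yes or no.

Trace (10 dequeues):
  [1] u=0 | in 2 | out 2 | prev ⊥ | push {}
  [2] u=1 | in 2 | out 2 | prev ⊥ | push {}
  [3] u=2 | in 2 | out ⊤ | prev 2 | push {0,1}
  [4] u=3 | in 2 | out 4 | prev ⊥ | push {2}
  [5] u=0 | in ⊤ | out ⊤ | prev 2 | push {3}
  [6] u=1 | in ⊤ | out 2 | ==
  [7] u=2 | in ⊤ | out ⊤ | ==
  [8] u=3 | in ⊤ | out ⊤ | prev 4 | push {1,2}
  [9] u=1 | in ⊤ | out 2 | ==
  [10] u=2 | in ⊤ | out ⊤ | ==

Converged values:
  [0] ⊤
  [1] 2
  [2] ⊤
  [3] ⊤

yes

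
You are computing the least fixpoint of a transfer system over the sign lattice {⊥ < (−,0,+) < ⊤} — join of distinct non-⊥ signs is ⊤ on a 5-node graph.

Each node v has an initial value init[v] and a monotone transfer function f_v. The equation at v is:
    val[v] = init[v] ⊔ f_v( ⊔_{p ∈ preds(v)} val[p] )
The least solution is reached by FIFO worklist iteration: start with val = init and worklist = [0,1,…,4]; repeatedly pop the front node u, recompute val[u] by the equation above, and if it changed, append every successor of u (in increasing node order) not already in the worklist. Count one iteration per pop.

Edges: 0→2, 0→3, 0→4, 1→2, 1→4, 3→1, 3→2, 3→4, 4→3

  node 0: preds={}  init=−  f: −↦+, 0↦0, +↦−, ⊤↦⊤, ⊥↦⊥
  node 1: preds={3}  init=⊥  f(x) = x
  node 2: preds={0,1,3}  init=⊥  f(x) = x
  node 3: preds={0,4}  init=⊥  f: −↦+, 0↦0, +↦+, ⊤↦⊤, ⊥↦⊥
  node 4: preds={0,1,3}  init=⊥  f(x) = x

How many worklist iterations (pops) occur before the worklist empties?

Trace (12 dequeues):
  [1] u=0 | in ⊥ | out − | ==
  [2] u=1 | in ⊥ | out ⊥ | ==
  [3] u=2 | in − | out − | prev ⊥ | push {}
  [4] u=3 | in − | out + | prev ⊥ | push {1,2}
  [5] u=4 | in ⊤ | out ⊤ | prev ⊥ | push {3}
  [6] u=1 | in + | out + | prev ⊥ | push {4}
  [7] u=2 | in ⊤ | out ⊤ | prev − | push {}
  [8] u=3 | in ⊤ | out ⊤ | prev + | push {1,2}
  [9] u=4 | in ⊤ | out ⊤ | ==
  [10] u=1 | in ⊤ | out ⊤ | prev + | push {4}
  [11] u=2 | in ⊤ | out ⊤ | ==
  [12] u=4 | in ⊤ | out ⊤ | ==

Converged values:
  [0] −
  [1] ⊤
  [2] ⊤
  [3] ⊤
  [4] ⊤

12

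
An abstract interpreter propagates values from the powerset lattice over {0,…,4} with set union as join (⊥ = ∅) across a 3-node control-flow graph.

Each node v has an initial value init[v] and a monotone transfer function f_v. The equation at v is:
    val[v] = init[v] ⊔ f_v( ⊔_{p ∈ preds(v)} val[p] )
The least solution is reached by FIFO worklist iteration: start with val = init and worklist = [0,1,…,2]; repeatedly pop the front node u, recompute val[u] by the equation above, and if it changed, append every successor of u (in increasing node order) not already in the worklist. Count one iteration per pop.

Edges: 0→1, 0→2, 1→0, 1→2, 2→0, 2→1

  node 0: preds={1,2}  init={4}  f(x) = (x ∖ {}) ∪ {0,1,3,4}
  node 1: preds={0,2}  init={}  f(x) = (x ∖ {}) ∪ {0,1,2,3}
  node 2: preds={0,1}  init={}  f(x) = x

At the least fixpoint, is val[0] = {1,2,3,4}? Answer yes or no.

no

Trace (6 dequeues):
  [1] u=0 | in {} | out {0,1,3,4} | prev {4} | push {}
  [2] u=1 | in {0,1,3,4} | out {0,1,2,3,4} | prev {} | push {0}
  [3] u=2 | in {0,1,2,3,4} | out {0,1,2,3,4} | prev {} | push {1}
  [4] u=0 | in {0,1,2,3,4} | out {0,1,2,3,4} | prev {0,1,3,4} | push {2}
  [5] u=1 | in {0,1,2,3,4} | out {0,1,2,3,4} | ==
  [6] u=2 | in {0,1,2,3,4} | out {0,1,2,3,4} | ==

Converged values:
  [0] {0,1,2,3,4}
  [1] {0,1,2,3,4}
  [2] {0,1,2,3,4}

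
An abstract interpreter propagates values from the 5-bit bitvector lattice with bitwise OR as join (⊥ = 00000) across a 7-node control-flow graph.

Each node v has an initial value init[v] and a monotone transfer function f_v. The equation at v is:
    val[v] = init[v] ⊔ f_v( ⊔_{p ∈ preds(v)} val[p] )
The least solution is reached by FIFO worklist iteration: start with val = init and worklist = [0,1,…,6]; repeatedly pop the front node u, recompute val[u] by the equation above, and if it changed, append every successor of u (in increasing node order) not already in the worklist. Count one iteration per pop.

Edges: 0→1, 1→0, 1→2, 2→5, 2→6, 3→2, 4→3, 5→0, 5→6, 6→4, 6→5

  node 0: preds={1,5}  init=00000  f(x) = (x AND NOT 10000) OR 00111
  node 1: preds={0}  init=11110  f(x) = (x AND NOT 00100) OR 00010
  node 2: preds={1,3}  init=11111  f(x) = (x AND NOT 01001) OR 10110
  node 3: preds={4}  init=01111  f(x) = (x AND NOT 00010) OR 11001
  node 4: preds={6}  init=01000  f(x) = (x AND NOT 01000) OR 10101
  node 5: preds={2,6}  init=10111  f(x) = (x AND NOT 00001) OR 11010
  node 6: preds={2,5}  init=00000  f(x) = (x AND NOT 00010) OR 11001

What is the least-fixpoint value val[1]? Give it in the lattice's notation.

11111

Trace (12 dequeues):
  [1] u=0 | in 11111 | out 01111 | prev 00000 | push {}
  [2] u=1 | in 01111 | out 11111 | prev 11110 | push {0}
  [3] u=2 | in 11111 | out 11111 | ==
  [4] u=3 | in 01000 | out 11111 | prev 01111 | push {2}
  [5] u=4 | in 00000 | out 11101 | prev 01000 | push {3}
  [6] u=5 | in 11111 | out 11111 | prev 10111 | push {}
  [7] u=6 | in 11111 | out 11101 | prev 00000 | push {4,5}
  [8] u=0 | in 11111 | out 01111 | ==
  [9] u=2 | in 11111 | out 11111 | ==
  [10] u=3 | in 11101 | out 11111 | ==
  [11] u=4 | in 11101 | out 11101 | ==
  [12] u=5 | in 11111 | out 11111 | ==

Converged values:
  [0] 01111
  [1] 11111
  [2] 11111
  [3] 11111
  [4] 11101
  [5] 11111
  [6] 11101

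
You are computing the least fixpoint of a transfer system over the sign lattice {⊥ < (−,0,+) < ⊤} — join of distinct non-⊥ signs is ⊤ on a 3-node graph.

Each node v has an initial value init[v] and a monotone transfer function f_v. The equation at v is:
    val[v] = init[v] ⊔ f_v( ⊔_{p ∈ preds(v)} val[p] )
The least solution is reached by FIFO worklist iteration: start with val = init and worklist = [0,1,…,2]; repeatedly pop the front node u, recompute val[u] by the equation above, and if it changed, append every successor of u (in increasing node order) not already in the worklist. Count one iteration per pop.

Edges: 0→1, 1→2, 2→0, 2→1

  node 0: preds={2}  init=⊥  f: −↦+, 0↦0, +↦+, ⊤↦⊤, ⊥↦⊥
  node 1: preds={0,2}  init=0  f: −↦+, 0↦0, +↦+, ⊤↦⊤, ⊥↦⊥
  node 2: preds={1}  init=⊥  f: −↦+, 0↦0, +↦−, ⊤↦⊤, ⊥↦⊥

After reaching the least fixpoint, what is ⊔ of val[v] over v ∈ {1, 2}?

Worklist (5 pops):
  #1 pop 0: in=⊥ → ⊥ (no change)
  #2 pop 1: in=⊥ → 0 (no change)
  #3 pop 2: in=0 → 0 (was ⊥); enqueue [0,1]
  #4 pop 0: in=0 → 0 (was ⊥); enqueue []
  #5 pop 1: in=0 → 0 (no change)

Fixpoint:
  val[0] = 0
  val[1] = 0
  val[2] = 0

0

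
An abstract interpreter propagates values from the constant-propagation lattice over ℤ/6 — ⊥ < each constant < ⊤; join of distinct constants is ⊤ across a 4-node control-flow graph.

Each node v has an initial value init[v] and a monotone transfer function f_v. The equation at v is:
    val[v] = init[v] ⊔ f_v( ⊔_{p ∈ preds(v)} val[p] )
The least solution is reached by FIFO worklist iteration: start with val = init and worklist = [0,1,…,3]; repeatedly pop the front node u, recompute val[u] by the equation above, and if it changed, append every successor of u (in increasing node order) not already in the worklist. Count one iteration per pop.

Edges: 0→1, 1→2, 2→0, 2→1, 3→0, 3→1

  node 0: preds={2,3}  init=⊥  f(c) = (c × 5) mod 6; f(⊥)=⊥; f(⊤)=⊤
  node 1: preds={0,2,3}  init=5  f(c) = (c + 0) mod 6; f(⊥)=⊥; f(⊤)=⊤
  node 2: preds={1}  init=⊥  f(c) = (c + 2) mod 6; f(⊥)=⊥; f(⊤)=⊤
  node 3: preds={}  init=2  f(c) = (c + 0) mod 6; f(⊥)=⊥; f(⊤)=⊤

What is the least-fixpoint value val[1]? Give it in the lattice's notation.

Iteration log — 6 steps:
  step 1. node 0  ⊔preds=2  new=4  old=⊥  +wl: 
  step 2. node 1  ⊔preds=⊤  new=⊤  old=5  +wl: 
  step 3. node 2  ⊔preds=⊤  new=⊤  old=⊥  +wl: 0,1
  step 4. node 3  ⊔preds=⊥  new=2  stable
  step 5. node 0  ⊔preds=⊤  new=⊤  old=4  +wl: 
  step 6. node 1  ⊔preds=⊤  new=⊤  stable

Least fixpoint reached:
  node 0: ⊤
  node 1: ⊤
  node 2: ⊤
  node 3: 2

⊤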